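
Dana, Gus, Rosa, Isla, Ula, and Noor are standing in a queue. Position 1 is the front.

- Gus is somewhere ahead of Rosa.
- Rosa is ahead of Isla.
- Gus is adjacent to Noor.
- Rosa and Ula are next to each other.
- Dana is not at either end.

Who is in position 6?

With clue 1, Gus is ruled out for position 6.
With clues 1–2, Rosa is ruled out for position 6.
With clues 1–3, Noor is ruled out for position 6.
With clues 1–4, Ula is ruled out for position 6.
With clues 1–5, Dana is ruled out for position 6.
So position 6 is Isla.

Isla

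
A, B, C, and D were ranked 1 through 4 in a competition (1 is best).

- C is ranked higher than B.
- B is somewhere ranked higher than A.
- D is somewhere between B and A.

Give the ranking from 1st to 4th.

From clue 1: B is in {2,3,4}.
From clues 1–2: A is in {3,4}.
From clues 1–3: C → rank 1, B → rank 2, D → rank 3, A → rank 4.

C, B, D, A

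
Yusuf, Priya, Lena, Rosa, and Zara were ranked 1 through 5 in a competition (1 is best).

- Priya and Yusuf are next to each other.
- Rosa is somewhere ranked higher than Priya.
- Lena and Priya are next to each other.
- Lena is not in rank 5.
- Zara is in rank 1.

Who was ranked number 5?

With clues 1–2, Rosa is ruled out for rank 5.
With clues 1–3, Priya is ruled out for rank 5.
With clues 1–4, Lena is ruled out for rank 5.
With clues 1–5, Zara is ruled out for rank 5.
So rank 5 is Yusuf.

Yusuf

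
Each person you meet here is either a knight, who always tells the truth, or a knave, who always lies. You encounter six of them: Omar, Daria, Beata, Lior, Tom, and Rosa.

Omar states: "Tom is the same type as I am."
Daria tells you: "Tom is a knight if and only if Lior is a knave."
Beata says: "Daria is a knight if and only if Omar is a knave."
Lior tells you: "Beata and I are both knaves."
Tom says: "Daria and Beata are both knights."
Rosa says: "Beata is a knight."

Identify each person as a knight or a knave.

Omar: knave, Daria: knight, Beata: knight, Lior: knave, Tom: knight, Rosa: knight

Consider Omar. Suppose Omar is a knight.
Then no assignment of the remaining roles makes every statement match its speaker's type — contradiction.
So Omar is a knave.
Consider Daria. Suppose Daria is a knave.
Then no assignment of the remaining roles makes every statement match its speaker's type — contradiction.
So Daria is a knight.
With that fixed, Beata's statement is true, so Beata is a knight.
With that fixed, Lior's statement is false, so Lior is a knave.
With that fixed, Tom's statement is true, so Tom is a knight.
With that fixed, Rosa's statement is true, so Rosa is a knight.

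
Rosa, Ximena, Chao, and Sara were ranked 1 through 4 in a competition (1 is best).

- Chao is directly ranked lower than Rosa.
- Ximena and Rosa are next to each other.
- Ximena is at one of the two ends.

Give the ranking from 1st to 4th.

Ximena, Rosa, Chao, Sara

From clue 1: Rosa is in {1,2,3}.
From clues 1–2: Rosa is in {2,3}.
From clues 1–3: Ximena → rank 1, Rosa → rank 2, Chao → rank 3, Sara → rank 4.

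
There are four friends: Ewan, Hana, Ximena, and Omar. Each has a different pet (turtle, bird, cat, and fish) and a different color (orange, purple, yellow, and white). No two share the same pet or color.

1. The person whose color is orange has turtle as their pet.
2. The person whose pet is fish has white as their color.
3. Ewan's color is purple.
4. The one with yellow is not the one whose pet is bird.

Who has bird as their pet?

Ewan

With clues 1–4, Hana, Omar, and Ximena are impossible for the one with pet bird.
That leaves Ewan.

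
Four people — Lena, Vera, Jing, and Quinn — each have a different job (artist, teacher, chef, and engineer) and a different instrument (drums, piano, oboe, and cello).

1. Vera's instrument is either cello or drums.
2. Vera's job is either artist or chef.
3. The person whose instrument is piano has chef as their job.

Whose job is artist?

Vera

With clues 1–3, Jing, Lena, and Quinn are impossible for the one with job artist.
That leaves Vera.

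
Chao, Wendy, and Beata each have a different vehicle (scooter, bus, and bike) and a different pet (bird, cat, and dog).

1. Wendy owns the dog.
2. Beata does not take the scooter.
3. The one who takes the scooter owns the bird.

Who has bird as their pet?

Chao

Clue 1 rules out Wendy for the one with pet bird.
With clues 1–3, Beata is impossible for the one with pet bird.
That leaves Chao.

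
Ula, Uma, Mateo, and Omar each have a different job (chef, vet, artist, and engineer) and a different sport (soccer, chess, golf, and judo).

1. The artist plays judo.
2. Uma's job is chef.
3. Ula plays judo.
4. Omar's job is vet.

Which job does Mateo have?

With clues 1–2, chef is impossible for Mateo's job.
With clues 1–3, artist is impossible for Mateo's job.
With clues 1–4, vet is impossible for Mateo's job.
That leaves engineer.

engineer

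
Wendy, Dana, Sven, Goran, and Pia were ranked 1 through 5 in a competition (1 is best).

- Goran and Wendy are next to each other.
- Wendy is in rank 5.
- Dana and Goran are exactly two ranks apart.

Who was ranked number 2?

With clues 1–2, Goran and Wendy are ruled out for rank 2.
With clues 1–3, Pia and Sven are ruled out for rank 2.
So rank 2 is Dana.

Dana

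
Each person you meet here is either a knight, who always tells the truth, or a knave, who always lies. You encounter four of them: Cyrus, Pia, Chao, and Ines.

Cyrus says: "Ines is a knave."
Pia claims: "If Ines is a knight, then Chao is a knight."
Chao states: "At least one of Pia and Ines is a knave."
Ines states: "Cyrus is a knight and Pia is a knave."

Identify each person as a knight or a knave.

Consider Cyrus. Suppose Cyrus is a knave.
Then no assignment of the remaining roles makes every statement match its speaker's type — contradiction.
So Cyrus is a knight.
Consider Pia. Suppose Pia is a knave.
Then no assignment of the remaining roles makes every statement match its speaker's type — contradiction.
So Pia is a knight.
With that fixed, Ines's statement is false, so Ines is a knave.
With that fixed, Chao's statement is true, so Chao is a knight.

Cyrus: knight, Pia: knight, Chao: knight, Ines: knave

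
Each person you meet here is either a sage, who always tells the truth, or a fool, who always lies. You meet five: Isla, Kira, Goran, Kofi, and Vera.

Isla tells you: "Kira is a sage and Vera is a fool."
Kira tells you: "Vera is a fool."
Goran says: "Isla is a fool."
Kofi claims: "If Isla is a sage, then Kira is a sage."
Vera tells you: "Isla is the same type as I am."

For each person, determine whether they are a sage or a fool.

Isla: sage, Kira: sage, Goran: fool, Kofi: sage, Vera: fool

Consider Isla. Suppose Isla is a fool.
Then whichever role Vera has, Vera's statement has the wrong truth value — contradiction.
So Isla is a sage.
With that fixed, Goran's statement is false, so Goran is a fool.
Consider Kira. Suppose Kira is a fool.
Then Isla's statement comes out false, contradicting Isla being a sage.
So Kira is a sage.
With that fixed, Kofi's statement is true, so Kofi is a sage.
Consider Vera. Suppose Vera is a sage.
Then Isla's statement comes out false, contradicting Isla being a sage.
So Vera is a fool.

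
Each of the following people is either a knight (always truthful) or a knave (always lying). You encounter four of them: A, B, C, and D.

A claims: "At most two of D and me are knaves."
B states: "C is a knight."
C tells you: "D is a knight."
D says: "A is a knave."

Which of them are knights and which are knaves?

Regardless of anyone's role, A's statement is true, so A is a knight.
With that fixed, D's statement is false, so D is a knave.
With that fixed, C's statement is false, so C is a knave.
With that fixed, B's statement is false, so B is a knave.

A: knight, B: knave, C: knave, D: knave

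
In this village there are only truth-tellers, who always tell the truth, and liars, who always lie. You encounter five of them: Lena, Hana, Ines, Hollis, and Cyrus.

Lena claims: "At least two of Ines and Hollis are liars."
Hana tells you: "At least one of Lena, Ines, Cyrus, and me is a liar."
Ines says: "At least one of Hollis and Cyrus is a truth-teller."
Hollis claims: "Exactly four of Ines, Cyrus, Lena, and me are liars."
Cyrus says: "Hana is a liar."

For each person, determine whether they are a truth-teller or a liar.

Consider Lena. Suppose Lena is a liar.
Then no assignment of the remaining roles makes every statement match its speaker's type — contradiction.
So Lena is a truth-teller.
With that fixed, Hollis's statement is false, so Hollis is a liar.
Consider Hana. Suppose Hana is a liar.
Then Hana's own statement would have to be false, but it can't be — contradiction.
So Hana is a truth-teller.
With that fixed, Cyrus's statement is false, so Cyrus is a liar.
With that fixed, Ines's statement is false, so Ines is a liar.

Lena: truth-teller, Hana: truth-teller, Ines: liar, Hollis: liar, Cyrus: liar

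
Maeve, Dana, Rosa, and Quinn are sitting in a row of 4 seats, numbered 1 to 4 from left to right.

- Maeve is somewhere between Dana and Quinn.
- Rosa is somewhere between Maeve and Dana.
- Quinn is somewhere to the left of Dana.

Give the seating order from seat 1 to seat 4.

From clue 1: Maeve is in {2,3}.
From clues 1–3: Quinn → seat 1, Maeve → seat 2, Rosa → seat 3, Dana → seat 4.

Quinn, Maeve, Rosa, Dana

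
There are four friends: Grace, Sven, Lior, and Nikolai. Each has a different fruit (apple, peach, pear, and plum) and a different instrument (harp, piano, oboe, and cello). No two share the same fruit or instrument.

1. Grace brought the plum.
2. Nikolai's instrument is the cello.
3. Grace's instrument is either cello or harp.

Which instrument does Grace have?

With clues 1–2, cello is impossible for Grace's instrument.
With clues 1–3, oboe and piano are impossible for Grace's instrument.
That leaves harp.

harp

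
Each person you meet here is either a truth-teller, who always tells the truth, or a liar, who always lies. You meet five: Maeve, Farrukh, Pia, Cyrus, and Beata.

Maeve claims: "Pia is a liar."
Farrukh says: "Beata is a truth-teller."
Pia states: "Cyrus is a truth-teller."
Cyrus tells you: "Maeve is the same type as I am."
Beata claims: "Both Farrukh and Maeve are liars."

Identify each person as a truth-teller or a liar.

Maeve: truth-teller, Farrukh: liar, Pia: liar, Cyrus: liar, Beata: liar

Consider Maeve. Suppose Maeve is a liar.
Then whichever role Cyrus has, Cyrus's statement has the wrong truth value — contradiction.
So Maeve is a truth-teller.
With that fixed, Beata's statement is false, so Beata is a liar.
With that fixed, Farrukh's statement is false, so Farrukh is a liar.
Consider Pia. Suppose Pia is a truth-teller.
Then Maeve's statement comes out false, contradicting Maeve being a truth-teller.
So Pia is a liar.
Consider Cyrus. Suppose Cyrus is a truth-teller.
Then Pia's statement comes out true, contradicting Pia being a liar.
So Cyrus is a liar.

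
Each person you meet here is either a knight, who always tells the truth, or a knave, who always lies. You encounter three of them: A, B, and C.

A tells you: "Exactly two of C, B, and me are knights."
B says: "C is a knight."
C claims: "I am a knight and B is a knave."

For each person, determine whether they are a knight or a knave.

Consider A. Suppose A is a knight.
Then no assignment of the remaining roles makes every statement match its speaker's type — contradiction.
So A is a knave.
Consider B. Suppose B is a knight.
Then no assignment of the remaining roles makes every statement match its speaker's type — contradiction.
So B is a knave.
Consider C. Suppose C is a knight.
Then B's statement comes out true, contradicting B being a knave.
So C is a knave.

A: knave, B: knave, C: knave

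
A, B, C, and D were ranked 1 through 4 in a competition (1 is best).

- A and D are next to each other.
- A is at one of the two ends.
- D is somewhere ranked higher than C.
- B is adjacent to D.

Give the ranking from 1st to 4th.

A, D, B, C

From clues 1–2: A is in {1,4}.
From clues 1–3: A → rank 1, D → rank 2.
From clues 1–4: B → rank 3, C → rank 4.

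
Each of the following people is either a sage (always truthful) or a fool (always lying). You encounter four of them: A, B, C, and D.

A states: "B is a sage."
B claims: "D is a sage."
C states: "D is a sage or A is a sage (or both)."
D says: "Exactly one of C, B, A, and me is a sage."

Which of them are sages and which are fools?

Consider A. Suppose A is a sage.
Then no assignment of the remaining roles makes every statement match its speaker's type — contradiction.
So A is a fool.
Consider B. Suppose B is a sage.
Then A's statement comes out true, contradicting A being a fool.
So B is a fool.
Consider C. Suppose C is a sage.
Then whichever role D has, D's statement has the wrong truth value — contradiction.
So C is a fool.
Consider D. Suppose D is a sage.
Then B's statement comes out true, contradicting B being a fool.
So D is a fool.

A: fool, B: fool, C: fool, D: fool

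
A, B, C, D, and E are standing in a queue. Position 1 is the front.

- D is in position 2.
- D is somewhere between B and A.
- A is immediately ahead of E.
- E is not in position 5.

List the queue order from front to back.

From clue 1: D → position 2.
From clues 1–2: C is in {3,4,5}.
From clues 1–3: B → position 1.
From clues 1–4: A → position 3, E → position 4, C → position 5.

B, D, A, E, C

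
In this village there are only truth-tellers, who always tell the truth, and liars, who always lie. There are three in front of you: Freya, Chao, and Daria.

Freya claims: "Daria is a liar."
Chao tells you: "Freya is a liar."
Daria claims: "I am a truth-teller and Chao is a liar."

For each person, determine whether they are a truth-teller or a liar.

Freya: truth-teller, Chao: liar, Daria: liar

Consider Freya. Suppose Freya is a liar.
Then no assignment of the remaining roles makes every statement match its speaker's type — contradiction.
So Freya is a truth-teller.
With that fixed, Chao's statement is false, so Chao is a liar.
Consider Daria. Suppose Daria is a truth-teller.
Then Freya's statement comes out false, contradicting Freya being a truth-teller.
So Daria is a liar.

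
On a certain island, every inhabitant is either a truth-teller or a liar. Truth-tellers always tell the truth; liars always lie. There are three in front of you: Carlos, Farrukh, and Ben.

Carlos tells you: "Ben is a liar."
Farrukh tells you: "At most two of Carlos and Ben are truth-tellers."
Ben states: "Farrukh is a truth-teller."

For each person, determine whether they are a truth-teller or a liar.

Carlos: liar, Farrukh: truth-teller, Ben: truth-teller

Regardless of anyone's role, Farrukh's statement is true, so Farrukh is a truth-teller.
With that fixed, Ben's statement is true, so Ben is a truth-teller.
With that fixed, Carlos's statement is false, so Carlos is a liar.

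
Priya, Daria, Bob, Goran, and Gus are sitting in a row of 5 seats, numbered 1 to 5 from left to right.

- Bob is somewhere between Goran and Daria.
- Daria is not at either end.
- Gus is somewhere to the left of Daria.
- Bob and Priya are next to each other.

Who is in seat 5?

With clue 1, Bob is ruled out for seat 5.
With clues 1–2, Daria is ruled out for seat 5.
With clues 1–3, Gus is ruled out for seat 5.
With clues 1–4, Priya is ruled out for seat 5.
So seat 5 is Goran.

Goran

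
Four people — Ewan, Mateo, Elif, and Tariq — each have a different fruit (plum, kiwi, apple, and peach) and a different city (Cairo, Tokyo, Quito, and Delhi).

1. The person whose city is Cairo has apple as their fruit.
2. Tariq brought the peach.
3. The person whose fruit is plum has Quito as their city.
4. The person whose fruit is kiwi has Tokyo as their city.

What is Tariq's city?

Delhi

With clues 1–2, Cairo is impossible for Tariq's city.
With clues 1–3, Quito is impossible for Tariq's city.
With clues 1–4, Tokyo is impossible for Tariq's city.
That leaves Delhi.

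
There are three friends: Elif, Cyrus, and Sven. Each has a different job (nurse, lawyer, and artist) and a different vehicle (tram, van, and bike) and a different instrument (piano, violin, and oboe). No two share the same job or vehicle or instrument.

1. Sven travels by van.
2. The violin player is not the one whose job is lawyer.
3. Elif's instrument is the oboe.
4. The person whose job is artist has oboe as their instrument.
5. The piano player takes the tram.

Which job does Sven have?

With clues 1–4, artist is impossible for Sven's job.
With clues 1–5, lawyer is impossible for Sven's job.
That leaves nurse.

nurse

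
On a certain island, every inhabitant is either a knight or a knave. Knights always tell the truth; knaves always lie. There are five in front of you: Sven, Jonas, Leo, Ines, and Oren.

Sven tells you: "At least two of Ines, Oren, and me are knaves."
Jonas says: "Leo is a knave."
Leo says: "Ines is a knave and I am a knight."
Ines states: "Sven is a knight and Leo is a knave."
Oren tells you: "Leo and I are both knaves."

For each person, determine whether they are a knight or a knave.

Sven: knight, Jonas: knave, Leo: knight, Ines: knave, Oren: knave

Consider Sven. Suppose Sven is a knave.
Then no assignment of the remaining roles makes every statement match its speaker's type — contradiction.
So Sven is a knight.
Consider Jonas. Suppose Jonas is a knight.
Then no assignment of the remaining roles makes every statement match its speaker's type — contradiction.
So Jonas is a knave.
Consider Leo. Suppose Leo is a knave.
Then Jonas's statement comes out true, contradicting Jonas being a knave.
So Leo is a knight.
With that fixed, Ines's statement is false, so Ines is a knave.
With that fixed, Oren's statement is false, so Oren is a knave.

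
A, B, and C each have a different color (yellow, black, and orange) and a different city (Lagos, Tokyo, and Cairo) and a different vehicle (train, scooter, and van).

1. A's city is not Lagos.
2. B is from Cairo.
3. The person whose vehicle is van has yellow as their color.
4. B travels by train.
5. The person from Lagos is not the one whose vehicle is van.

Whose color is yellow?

With clues 1–4, B is impossible for the one with color yellow.
With clues 1–5, C is impossible for the one with color yellow.
That leaves A.

A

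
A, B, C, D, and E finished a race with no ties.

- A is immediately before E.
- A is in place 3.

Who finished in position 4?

E

With clues 1–2, A, B, C, and D are ruled out for place 4.
So place 4 is E.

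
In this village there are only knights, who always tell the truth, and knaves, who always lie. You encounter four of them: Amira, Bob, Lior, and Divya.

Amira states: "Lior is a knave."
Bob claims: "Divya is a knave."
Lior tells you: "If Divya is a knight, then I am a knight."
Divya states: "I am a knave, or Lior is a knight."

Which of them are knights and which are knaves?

Consider Amira. Suppose Amira is a knight.
Then no assignment of the remaining roles makes every statement match its speaker's type — contradiction.
So Amira is a knave.
Consider Bob. Suppose Bob is a knight.
Then no assignment of the remaining roles makes every statement match its speaker's type — contradiction.
So Bob is a knave.
Consider Lior. Suppose Lior is a knave.
Then Amira's statement comes out true, contradicting Amira being a knave.
So Lior is a knight.
With that fixed, Divya's statement is true, so Divya is a knight.

Amira: knave, Bob: knave, Lior: knight, Divya: knight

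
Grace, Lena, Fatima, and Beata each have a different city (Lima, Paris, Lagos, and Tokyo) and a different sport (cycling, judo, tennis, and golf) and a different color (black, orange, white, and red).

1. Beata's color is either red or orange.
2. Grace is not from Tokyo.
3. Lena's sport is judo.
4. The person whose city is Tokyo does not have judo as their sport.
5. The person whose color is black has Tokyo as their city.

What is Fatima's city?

With clues 1–5, Lagos, Lima, and Paris are impossible for Fatima's city.
That leaves Tokyo.

Tokyo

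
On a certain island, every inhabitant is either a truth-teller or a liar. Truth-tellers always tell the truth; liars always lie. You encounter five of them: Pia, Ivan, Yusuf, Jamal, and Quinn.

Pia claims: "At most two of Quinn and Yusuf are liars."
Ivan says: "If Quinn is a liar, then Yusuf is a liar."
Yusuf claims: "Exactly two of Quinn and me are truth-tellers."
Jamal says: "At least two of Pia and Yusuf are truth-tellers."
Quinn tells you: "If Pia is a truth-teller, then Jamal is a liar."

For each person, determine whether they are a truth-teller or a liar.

Regardless of anyone's role, Pia's statement is true, so Pia is a truth-teller.
Consider Ivan. Suppose Ivan is a liar.
Then no assignment of the remaining roles makes every statement match its speaker's type — contradiction.
So Ivan is a truth-teller.
Consider Yusuf. Suppose Yusuf is a truth-teller.
Then no assignment of the remaining roles makes every statement match its speaker's type — contradiction.
So Yusuf is a liar.
With that fixed, Jamal's statement is false, so Jamal is a liar.
With that fixed, Quinn's statement is true, so Quinn is a truth-teller.

Pia: truth-teller, Ivan: truth-teller, Yusuf: liar, Jamal: liar, Quinn: truth-teller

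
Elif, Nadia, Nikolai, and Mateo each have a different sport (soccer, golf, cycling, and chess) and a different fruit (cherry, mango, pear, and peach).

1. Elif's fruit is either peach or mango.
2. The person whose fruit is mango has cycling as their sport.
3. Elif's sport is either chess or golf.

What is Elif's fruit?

Clue 1 rules out cherry and pear for Elif's fruit.
With clues 1–3, mango is impossible for Elif's fruit.
That leaves peach.

peach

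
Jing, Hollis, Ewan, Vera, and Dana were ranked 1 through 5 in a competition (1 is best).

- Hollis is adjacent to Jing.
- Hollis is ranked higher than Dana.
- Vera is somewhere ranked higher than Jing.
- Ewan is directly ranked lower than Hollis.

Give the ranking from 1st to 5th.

Vera, Jing, Hollis, Ewan, Dana

From clues 1–2: Dana is in {3,4,5}.
From clues 1–3: Vera is in {1,2}.
From clues 1–4: Vera → rank 1, Jing → rank 2, Hollis → rank 3, Ewan → rank 4, Dana → rank 5.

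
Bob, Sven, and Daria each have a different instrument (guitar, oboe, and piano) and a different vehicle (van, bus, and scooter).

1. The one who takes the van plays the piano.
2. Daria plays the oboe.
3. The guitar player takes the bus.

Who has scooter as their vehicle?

Daria

With clues 1–3, Bob and Sven are impossible for the one with vehicle scooter.
That leaves Daria.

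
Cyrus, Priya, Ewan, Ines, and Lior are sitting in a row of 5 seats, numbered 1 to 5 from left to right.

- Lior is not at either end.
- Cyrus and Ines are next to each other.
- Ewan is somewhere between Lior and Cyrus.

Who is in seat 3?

Ewan

With clues 1–3, Cyrus, Ines, Lior, and Priya are ruled out for seat 3.
So seat 3 is Ewan.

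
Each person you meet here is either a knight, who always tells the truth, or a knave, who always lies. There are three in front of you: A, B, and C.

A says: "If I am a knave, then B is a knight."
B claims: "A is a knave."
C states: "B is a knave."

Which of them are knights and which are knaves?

A: knight, B: knave, C: knight

Consider A. Suppose A is a knave.
Then no assignment of the remaining roles makes every statement match its speaker's type — contradiction.
So A is a knight.
With that fixed, B's statement is false, so B is a knave.
With that fixed, C's statement is true, so C is a knight.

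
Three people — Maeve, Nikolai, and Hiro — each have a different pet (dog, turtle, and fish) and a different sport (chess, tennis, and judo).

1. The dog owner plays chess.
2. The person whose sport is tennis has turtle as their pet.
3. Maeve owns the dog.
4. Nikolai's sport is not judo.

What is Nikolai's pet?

With clues 1–3, dog is impossible for Nikolai's pet.
With clues 1–4, fish is impossible for Nikolai's pet.
That leaves turtle.

turtle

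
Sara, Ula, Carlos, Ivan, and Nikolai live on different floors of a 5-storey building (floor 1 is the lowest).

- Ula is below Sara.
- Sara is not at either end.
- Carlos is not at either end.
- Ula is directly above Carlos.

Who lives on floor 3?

With clues 1–4, Carlos, Ivan, Nikolai, and Sara are ruled out for floor 3.
So floor 3 is Ula.

Ula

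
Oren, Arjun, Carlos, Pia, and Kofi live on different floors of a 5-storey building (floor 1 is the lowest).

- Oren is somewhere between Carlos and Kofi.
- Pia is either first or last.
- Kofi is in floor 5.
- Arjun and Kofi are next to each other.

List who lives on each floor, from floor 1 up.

From clue 1: Oren is in {2,3,4}.
From clues 1–2: Pia is in {1,5}.
From clues 1–3: Pia → floor 1, Kofi → floor 5.
From clues 1–4: Carlos → floor 2, Oren → floor 3, Arjun → floor 4.

Pia, Carlos, Oren, Arjun, Kofi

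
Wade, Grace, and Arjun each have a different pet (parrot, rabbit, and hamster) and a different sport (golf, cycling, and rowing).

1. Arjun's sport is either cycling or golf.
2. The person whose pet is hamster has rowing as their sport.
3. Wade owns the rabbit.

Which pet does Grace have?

hamster

With clues 1–3, parrot and rabbit are impossible for Grace's pet.
That leaves hamster.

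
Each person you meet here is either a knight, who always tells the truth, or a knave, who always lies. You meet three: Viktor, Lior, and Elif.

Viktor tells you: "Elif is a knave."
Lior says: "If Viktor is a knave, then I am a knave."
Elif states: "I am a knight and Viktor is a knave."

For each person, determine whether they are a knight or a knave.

Consider Viktor. Suppose Viktor is a knave.
Then whichever role Lior has, Lior's statement has the wrong truth value — contradiction.
So Viktor is a knight.
With that fixed, Lior's statement is true, so Lior is a knight.
With that fixed, Elif's statement is false, so Elif is a knave.

Viktor: knight, Lior: knight, Elif: knave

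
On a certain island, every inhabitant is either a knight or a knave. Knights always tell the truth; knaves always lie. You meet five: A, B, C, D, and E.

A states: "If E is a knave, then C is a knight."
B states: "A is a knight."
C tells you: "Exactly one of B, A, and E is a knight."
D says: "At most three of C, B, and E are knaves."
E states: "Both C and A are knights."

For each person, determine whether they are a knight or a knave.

A: knave, B: knave, C: knave, D: knight, E: knave

Regardless of anyone's role, D's statement is true, so D is a knight.
Consider A. Suppose A is a knight.
Then no assignment of the remaining roles makes every statement match its speaker's type — contradiction.
So A is a knave.
With that fixed, B's statement is false, so B is a knave.
With that fixed, E's statement is false, so E is a knave.
With that fixed, C's statement is false, so C is a knave.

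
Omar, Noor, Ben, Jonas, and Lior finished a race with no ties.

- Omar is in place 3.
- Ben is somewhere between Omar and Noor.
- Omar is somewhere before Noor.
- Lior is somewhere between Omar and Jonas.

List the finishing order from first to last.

From clue 1: Omar → place 3.
From clues 1–2: Noor is in {1,5}.
From clues 1–3: Ben → place 4, Noor → place 5.
From clues 1–4: Jonas → place 1, Lior → place 2.

Jonas, Lior, Omar, Ben, Noor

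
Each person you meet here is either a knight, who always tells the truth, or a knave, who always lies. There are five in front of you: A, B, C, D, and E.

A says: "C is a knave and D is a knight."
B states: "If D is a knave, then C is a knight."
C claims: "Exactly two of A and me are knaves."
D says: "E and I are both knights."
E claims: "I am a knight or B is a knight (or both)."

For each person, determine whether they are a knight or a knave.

A: knight, B: knight, C: knave, D: knight, E: knight

Consider A. Suppose A is a knave.
Then whichever role C has, C's statement has the wrong truth value — contradiction.
So A is a knight.
With that fixed, C's statement is false, so C is a knave.
Consider B. Suppose B is a knave.
Then no assignment of the remaining roles makes every statement match its speaker's type — contradiction.
So B is a knight.
With that fixed, E's statement is true, so E is a knight.
Consider D. Suppose D is a knave.
Then A's statement comes out false, contradicting A being a knight.
So D is a knight.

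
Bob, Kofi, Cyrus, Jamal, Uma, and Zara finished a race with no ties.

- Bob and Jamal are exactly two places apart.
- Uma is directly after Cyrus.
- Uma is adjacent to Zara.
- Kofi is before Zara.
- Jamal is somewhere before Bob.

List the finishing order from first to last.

Jamal, Kofi, Bob, Cyrus, Uma, Zara

From clues 1–2: Cyrus is in {1,2,4,5}.
From clues 1–3: Kofi is in {2,5}.
From clues 1–4: Kofi → place 2, Cyrus → place 4, Uma → place 5, Zara → place 6.
From clues 1–5: Jamal → place 1, Bob → place 3.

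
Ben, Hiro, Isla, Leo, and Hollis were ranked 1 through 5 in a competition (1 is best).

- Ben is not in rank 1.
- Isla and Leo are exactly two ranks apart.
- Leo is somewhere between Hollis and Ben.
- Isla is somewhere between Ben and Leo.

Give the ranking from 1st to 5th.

Hollis, Leo, Hiro, Isla, Ben

From clue 1: Ben is in {2,3,4,5}.
From clues 1–3: Leo is in {2,3,4}.
From clues 1–4: Hollis → rank 1, Leo → rank 2, Hiro → rank 3, Isla → rank 4, Ben → rank 5.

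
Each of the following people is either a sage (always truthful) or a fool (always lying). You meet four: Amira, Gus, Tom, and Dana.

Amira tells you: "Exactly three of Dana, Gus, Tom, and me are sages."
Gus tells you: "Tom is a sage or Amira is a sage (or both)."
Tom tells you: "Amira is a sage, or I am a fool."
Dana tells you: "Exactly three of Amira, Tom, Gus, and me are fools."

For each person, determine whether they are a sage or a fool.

Consider Amira. Suppose Amira is a fool.
Then whichever role Tom has, Tom's statement has the wrong truth value — contradiction.
So Amira is a sage.
With that fixed, Gus's statement is true, so Gus is a sage.
With that fixed, Tom's statement is true, so Tom is a sage.
With that fixed, Dana's statement is false, so Dana is a fool.

Amira: sage, Gus: sage, Tom: sage, Dana: fool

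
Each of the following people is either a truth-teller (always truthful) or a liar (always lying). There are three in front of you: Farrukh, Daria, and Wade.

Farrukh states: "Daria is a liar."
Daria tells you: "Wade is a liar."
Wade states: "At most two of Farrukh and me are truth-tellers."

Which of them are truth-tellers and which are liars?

Farrukh: truth-teller, Daria: liar, Wade: truth-teller

Regardless of anyone's role, Wade's statement is true, so Wade is a truth-teller.
With that fixed, Daria's statement is false, so Daria is a liar.
With that fixed, Farrukh's statement is true, so Farrukh is a truth-teller.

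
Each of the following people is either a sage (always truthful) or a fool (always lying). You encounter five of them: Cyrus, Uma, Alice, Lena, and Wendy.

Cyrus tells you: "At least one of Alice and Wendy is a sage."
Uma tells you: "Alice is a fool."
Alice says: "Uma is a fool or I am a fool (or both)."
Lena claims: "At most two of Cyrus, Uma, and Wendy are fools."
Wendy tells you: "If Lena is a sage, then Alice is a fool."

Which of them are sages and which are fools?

Cyrus: sage, Uma: fool, Alice: sage, Lena: sage, Wendy: fool

Consider Cyrus. Suppose Cyrus is a fool.
Then no assignment of the remaining roles makes every statement match its speaker's type — contradiction.
So Cyrus is a sage.
With that fixed, Lena's statement is true, so Lena is a sage.
Consider Uma. Suppose Uma is a sage.
Then whichever role Alice has, Alice's statement has the wrong truth value — contradiction.
So Uma is a fool.
With that fixed, Alice's statement is true, so Alice is a sage.
With that fixed, Wendy's statement is false, so Wendy is a fool.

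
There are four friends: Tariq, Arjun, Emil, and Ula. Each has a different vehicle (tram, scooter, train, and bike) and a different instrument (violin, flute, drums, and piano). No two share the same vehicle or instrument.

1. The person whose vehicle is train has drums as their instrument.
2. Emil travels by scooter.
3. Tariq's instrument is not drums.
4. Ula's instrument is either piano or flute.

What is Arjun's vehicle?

With clues 1–2, scooter is impossible for Arjun's vehicle.
With clues 1–4, bike and tram are impossible for Arjun's vehicle.
That leaves train.

train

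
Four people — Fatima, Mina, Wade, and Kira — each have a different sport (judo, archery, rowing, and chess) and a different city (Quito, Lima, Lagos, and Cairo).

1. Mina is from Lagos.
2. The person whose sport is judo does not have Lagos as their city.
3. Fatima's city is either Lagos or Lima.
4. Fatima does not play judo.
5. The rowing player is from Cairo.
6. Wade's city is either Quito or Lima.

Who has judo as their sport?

Wade

With clues 1–2, Mina is impossible for the one with sport judo.
With clues 1–4, Fatima is impossible for the one with sport judo.
With clues 1–6, Kira is impossible for the one with sport judo.
That leaves Wade.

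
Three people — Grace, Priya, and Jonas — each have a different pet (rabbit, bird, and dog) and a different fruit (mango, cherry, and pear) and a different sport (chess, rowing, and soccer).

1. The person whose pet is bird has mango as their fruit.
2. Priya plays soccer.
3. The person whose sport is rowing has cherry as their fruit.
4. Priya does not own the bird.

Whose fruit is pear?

Priya

With clues 1–4, Grace and Jonas are impossible for the one with fruit pear.
That leaves Priya.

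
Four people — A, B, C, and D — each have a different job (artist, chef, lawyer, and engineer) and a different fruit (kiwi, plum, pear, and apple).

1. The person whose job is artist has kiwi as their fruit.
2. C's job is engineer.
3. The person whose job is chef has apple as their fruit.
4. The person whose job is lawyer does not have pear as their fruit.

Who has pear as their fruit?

C

With clues 1–4, A, B, and D are impossible for the one with fruit pear.
That leaves C.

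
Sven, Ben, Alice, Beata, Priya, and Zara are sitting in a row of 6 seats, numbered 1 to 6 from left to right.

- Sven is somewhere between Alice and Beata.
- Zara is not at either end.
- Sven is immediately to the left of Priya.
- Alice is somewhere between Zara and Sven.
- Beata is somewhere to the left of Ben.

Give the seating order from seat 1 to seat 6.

Beata, Sven, Priya, Alice, Zara, Ben

From clue 1: Sven is in {2,3,4,5}.
From clues 1–3: Sven is in {2,3,4}.
From clues 1–4: Sven is in {2,4}.
From clues 1–5: Beata → seat 1, Sven → seat 2, Priya → seat 3, Alice → seat 4, Zara → seat 5, Ben → seat 6.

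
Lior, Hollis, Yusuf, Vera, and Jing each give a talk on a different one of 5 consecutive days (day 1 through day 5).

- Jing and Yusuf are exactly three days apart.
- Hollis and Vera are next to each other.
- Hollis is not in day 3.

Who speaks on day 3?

With clue 1, Jing and Yusuf are ruled out for day 3.
With clues 1–2, Lior is ruled out for day 3.
With clues 1–3, Hollis is ruled out for day 3.
So day 3 is Vera.

Vera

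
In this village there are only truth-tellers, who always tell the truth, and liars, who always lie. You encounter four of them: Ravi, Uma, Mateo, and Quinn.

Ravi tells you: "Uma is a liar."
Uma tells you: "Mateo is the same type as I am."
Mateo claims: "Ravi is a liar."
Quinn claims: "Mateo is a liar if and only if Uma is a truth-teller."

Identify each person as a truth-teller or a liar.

Consider Ravi. Suppose Ravi is a truth-teller.
Then no assignment of the remaining roles makes every statement match its speaker's type — contradiction.
So Ravi is a liar.
With that fixed, Mateo's statement is true, so Mateo is a truth-teller.
Consider Uma. Suppose Uma is a liar.
Then Ravi's statement comes out true, contradicting Ravi being a liar.
So Uma is a truth-teller.
With that fixed, Quinn's statement is false, so Quinn is a liar.

Ravi: liar, Uma: truth-teller, Mateo: truth-teller, Quinn: liar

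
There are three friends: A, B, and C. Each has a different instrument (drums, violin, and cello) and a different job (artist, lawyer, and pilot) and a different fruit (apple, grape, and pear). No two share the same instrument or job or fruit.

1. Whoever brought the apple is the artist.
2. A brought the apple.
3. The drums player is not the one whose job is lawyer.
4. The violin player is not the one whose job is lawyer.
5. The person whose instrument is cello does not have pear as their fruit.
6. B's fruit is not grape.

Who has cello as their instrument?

C

With clues 1–4, A is impossible for the one with instrument cello.
With clues 1–6, B is impossible for the one with instrument cello.
That leaves C.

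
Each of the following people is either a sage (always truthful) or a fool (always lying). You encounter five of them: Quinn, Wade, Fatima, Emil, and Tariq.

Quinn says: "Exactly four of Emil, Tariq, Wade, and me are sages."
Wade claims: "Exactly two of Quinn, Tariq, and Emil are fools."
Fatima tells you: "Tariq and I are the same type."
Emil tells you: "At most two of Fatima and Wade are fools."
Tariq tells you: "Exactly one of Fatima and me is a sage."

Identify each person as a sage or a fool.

Quinn: fool, Wade: fool, Fatima: fool, Emil: sage, Tariq: sage

Regardless of anyone's role, Emil's statement is true, so Emil is a sage.
Consider Quinn. Suppose Quinn is a sage.
Then no assignment of the remaining roles makes every statement match its speaker's type — contradiction.
So Quinn is a fool.
Consider Wade. Suppose Wade is a sage.
Then no assignment of the remaining roles makes every statement match its speaker's type — contradiction.
So Wade is a fool.
Consider Fatima. Suppose Fatima is a sage.
Then whichever role Tariq has, Tariq's statement has the wrong truth value — contradiction.
So Fatima is a fool.
Consider Tariq. Suppose Tariq is a fool.
Then Wade's statement comes out true, contradicting Wade being a fool.
So Tariq is a sage.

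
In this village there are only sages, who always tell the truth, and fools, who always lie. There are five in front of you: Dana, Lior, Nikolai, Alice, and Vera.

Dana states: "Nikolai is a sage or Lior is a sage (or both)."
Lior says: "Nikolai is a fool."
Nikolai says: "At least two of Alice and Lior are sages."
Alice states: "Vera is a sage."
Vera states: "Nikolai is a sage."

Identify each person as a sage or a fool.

Consider Dana. Suppose Dana is a fool.
Then no assignment of the remaining roles makes every statement match its speaker's type — contradiction.
So Dana is a sage.
Consider Lior. Suppose Lior is a fool.
Then no assignment of the remaining roles makes every statement match its speaker's type — contradiction.
So Lior is a sage.
Consider Nikolai. Suppose Nikolai is a sage.
Then Lior's statement comes out false, contradicting Lior being a sage.
So Nikolai is a fool.
With that fixed, Vera's statement is false, so Vera is a fool.
With that fixed, Alice's statement is false, so Alice is a fool.

Dana: sage, Lior: sage, Nikolai: fool, Alice: fool, Vera: fool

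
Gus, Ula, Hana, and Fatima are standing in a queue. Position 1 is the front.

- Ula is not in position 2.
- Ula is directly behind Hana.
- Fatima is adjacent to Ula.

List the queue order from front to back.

Gus, Hana, Ula, Fatima

From clue 1: Ula is in {1,3,4}.
From clues 1–2: Ula is in {3,4}.
From clues 1–3: Gus → position 1, Hana → position 2, Ula → position 3, Fatima → position 4.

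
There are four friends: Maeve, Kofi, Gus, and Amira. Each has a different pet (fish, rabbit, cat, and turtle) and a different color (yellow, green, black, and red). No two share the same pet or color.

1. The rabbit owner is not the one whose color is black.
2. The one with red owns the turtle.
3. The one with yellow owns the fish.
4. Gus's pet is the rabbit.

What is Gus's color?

With clues 1–4, black, red, and yellow are impossible for Gus's color.
That leaves green.

green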